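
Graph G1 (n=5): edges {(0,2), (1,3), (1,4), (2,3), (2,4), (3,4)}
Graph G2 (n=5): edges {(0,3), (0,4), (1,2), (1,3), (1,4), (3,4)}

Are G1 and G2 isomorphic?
Yes, isomorphic

The graphs are isomorphic.
One valid mapping φ: V(G1) → V(G2): 0→2, 1→0, 2→1, 3→4, 4→3

Verify φ preserves adjacency — for each edge of G1, its image is an edge of G2:
  (0,2) → (φ(0),φ(2)) = (1,2) ∈ E(G2) ✓
  (1,3) → (φ(1),φ(3)) = (0,4) ∈ E(G2) ✓
  (1,4) → (φ(1),φ(4)) = (0,3) ∈ E(G2) ✓
  (2,3) → (φ(2),φ(3)) = (1,4) ∈ E(G2) ✓
  (2,4) → (φ(2),φ(4)) = (1,3) ∈ E(G2) ✓
  (3,4) → (φ(3),φ(4)) = (3,4) ∈ E(G2) ✓
All 6 edges of G1 map to edges of G2, and |E(G1)| = |E(G2)| = 6, so φ is a bijection on edges as well as vertices. Hence G1 ≅ G2.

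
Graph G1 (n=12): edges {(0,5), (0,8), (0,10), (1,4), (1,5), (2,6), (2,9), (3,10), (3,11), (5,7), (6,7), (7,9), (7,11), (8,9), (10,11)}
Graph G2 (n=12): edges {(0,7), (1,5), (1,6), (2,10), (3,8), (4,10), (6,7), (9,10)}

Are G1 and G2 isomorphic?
No, not isomorphic

The graphs are NOT isomorphic.

Connected components of G1: 1 component(s) with vertex sets [[0, 1, 2, 3, 4, 5, 6, 7, 8, 9, 10, 11]], sizes [12].
Connected components of G2: 4 component(s) with vertex sets [[11], [3, 8], [2, 4, 9, 10], [0, 1, 5, 6, 7]], sizes [1, 2, 4, 5].
The number of connected components (and the multiset of component sizes) is an isomorphism invariant — an isomorphism maps each component of G1 bijectively onto a component of G2. Since G1 has 1 component(s) and G2 has 4, they cannot be isomorphic.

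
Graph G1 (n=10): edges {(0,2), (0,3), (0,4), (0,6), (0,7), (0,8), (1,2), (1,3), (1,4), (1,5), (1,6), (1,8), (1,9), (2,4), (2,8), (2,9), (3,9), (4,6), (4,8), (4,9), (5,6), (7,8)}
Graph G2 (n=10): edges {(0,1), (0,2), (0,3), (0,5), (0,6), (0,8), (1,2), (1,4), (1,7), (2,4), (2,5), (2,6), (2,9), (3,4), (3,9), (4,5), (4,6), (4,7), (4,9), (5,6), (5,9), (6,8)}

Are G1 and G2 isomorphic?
Yes, isomorphic

The graphs are isomorphic.
One valid mapping φ: V(G1) → V(G2): 0→0, 1→4, 2→5, 3→3, 4→2, 5→7, 6→1, 7→8, 8→6, 9→9

Verify φ preserves adjacency — for each edge of G1, its image is an edge of G2:
  (0,2) → (φ(0),φ(2)) = (0,5) ∈ E(G2) ✓
  (0,3) → (φ(0),φ(3)) = (0,3) ∈ E(G2) ✓
  (0,4) → (φ(0),φ(4)) = (0,2) ∈ E(G2) ✓
  (0,6) → (φ(0),φ(6)) = (0,1) ∈ E(G2) ✓
  (0,7) → (φ(0),φ(7)) = (0,8) ∈ E(G2) ✓
  (0,8) → (φ(0),φ(8)) = (0,6) ∈ E(G2) ✓
  (1,2) → (φ(1),φ(2)) = (4,5) ∈ E(G2) ✓
  (1,3) → (φ(1),φ(3)) = (3,4) ∈ E(G2) ✓
  (1,4) → (φ(1),φ(4)) = (2,4) ∈ E(G2) ✓
  (1,5) → (φ(1),φ(5)) = (4,7) ∈ E(G2) ✓
  (1,6) → (φ(1),φ(6)) = (1,4) ∈ E(G2) ✓
  (1,8) → (φ(1),φ(8)) = (4,6) ∈ E(G2) ✓
  (1,9) → (φ(1),φ(9)) = (4,9) ∈ E(G2) ✓
  (2,4) → (φ(2),φ(4)) = (2,5) ∈ E(G2) ✓
  (2,8) → (φ(2),φ(8)) = (5,6) ∈ E(G2) ✓
  (2,9) → (φ(2),φ(9)) = (5,9) ∈ E(G2) ✓
  (3,9) → (φ(3),φ(9)) = (3,9) ∈ E(G2) ✓
  (4,6) → (φ(4),φ(6)) = (1,2) ∈ E(G2) ✓
  (4,8) → (φ(4),φ(8)) = (2,6) ∈ E(G2) ✓
  (4,9) → (φ(4),φ(9)) = (2,9) ∈ E(G2) ✓
  (5,6) → (φ(5),φ(6)) = (1,7) ∈ E(G2) ✓
  (7,8) → (φ(7),φ(8)) = (6,8) ∈ E(G2) ✓
All 22 edges of G1 map to edges of G2, and |E(G1)| = |E(G2)| = 22, so φ is a bijection on edges as well as vertices. Hence G1 ≅ G2.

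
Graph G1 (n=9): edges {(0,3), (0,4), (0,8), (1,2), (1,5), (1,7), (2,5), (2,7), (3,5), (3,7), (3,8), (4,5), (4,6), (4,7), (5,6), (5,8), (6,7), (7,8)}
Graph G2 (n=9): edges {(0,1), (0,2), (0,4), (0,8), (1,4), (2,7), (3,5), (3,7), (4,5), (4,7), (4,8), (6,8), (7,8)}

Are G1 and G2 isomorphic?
No, not isomorphic

The graphs are NOT isomorphic.

Counting triangles (3-cliques): G1 has 7, G2 has 3.
Triangle count is an isomorphism invariant, so differing triangle counts rule out isomorphism.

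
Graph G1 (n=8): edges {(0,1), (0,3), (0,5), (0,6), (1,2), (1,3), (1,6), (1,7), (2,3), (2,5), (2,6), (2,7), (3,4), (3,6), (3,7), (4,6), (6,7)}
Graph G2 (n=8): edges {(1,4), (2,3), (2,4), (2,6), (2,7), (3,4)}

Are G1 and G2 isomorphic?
No, not isomorphic

The graphs are NOT isomorphic.

Connected components of G1: 1 component(s) with vertex sets [[0, 1, 2, 3, 4, 5, 6, 7]], sizes [8].
Connected components of G2: 3 component(s) with vertex sets [[0], [5], [1, 2, 3, 4, 6, 7]], sizes [1, 1, 6].
The number of connected components (and the multiset of component sizes) is an isomorphism invariant — an isomorphism maps each component of G1 bijectively onto a component of G2. Since G1 has 1 component(s) and G2 has 3, they cannot be isomorphic.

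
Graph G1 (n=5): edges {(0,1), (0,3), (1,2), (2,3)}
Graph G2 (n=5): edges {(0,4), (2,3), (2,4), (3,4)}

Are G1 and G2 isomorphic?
No, not isomorphic

The graphs are NOT isomorphic.

Degrees in G1: deg(0)=2, deg(1)=2, deg(2)=2, deg(3)=2, deg(4)=0.
Sorted degree sequence of G1: [2, 2, 2, 2, 0].
Degrees in G2: deg(0)=1, deg(1)=0, deg(2)=2, deg(3)=2, deg(4)=3.
Sorted degree sequence of G2: [3, 2, 2, 1, 0].
The (sorted) degree sequence is an isomorphism invariant, so since G1 and G2 have different degree sequences they cannot be isomorphic.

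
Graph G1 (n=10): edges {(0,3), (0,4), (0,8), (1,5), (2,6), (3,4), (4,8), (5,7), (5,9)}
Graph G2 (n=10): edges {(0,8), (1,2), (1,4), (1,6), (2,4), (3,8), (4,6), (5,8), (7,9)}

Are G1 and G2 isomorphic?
Yes, isomorphic

The graphs are isomorphic.
One valid mapping φ: V(G1) → V(G2): 0→4, 1→5, 2→9, 3→6, 4→1, 5→8, 6→7, 7→0, 8→2, 9→3

Verify φ preserves adjacency — for each edge of G1, its image is an edge of G2:
  (0,3) → (φ(0),φ(3)) = (4,6) ∈ E(G2) ✓
  (0,4) → (φ(0),φ(4)) = (1,4) ∈ E(G2) ✓
  (0,8) → (φ(0),φ(8)) = (2,4) ∈ E(G2) ✓
  (1,5) → (φ(1),φ(5)) = (5,8) ∈ E(G2) ✓
  (2,6) → (φ(2),φ(6)) = (7,9) ∈ E(G2) ✓
  (3,4) → (φ(3),φ(4)) = (1,6) ∈ E(G2) ✓
  (4,8) → (φ(4),φ(8)) = (1,2) ∈ E(G2) ✓
  (5,7) → (φ(5),φ(7)) = (0,8) ∈ E(G2) ✓
  (5,9) → (φ(5),φ(9)) = (3,8) ∈ E(G2) ✓
All 9 edges of G1 map to edges of G2, and |E(G1)| = |E(G2)| = 9, so φ is a bijection on edges as well as vertices. Hence G1 ≅ G2.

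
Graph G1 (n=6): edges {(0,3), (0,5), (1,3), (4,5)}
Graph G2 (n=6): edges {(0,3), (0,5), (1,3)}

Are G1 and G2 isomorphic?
No, not isomorphic

The graphs are NOT isomorphic.

Counting edges: G1 has 4 edge(s); G2 has 3 edge(s).
Edge count is an isomorphism invariant (a bijection on vertices induces a bijection on edges), so differing edge counts rule out isomorphism.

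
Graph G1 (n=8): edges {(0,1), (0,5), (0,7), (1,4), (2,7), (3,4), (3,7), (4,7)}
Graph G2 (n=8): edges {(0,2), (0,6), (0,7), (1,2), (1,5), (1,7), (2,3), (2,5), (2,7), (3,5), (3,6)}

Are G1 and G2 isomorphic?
No, not isomorphic

The graphs are NOT isomorphic.

Degrees in G1: deg(0)=3, deg(1)=2, deg(2)=1, deg(3)=2, deg(4)=3, deg(5)=1, deg(6)=0, deg(7)=4.
Sorted degree sequence of G1: [4, 3, 3, 2, 2, 1, 1, 0].
Degrees in G2: deg(0)=3, deg(1)=3, deg(2)=5, deg(3)=3, deg(4)=0, deg(5)=3, deg(6)=2, deg(7)=3.
Sorted degree sequence of G2: [5, 3, 3, 3, 3, 3, 2, 0].
The (sorted) degree sequence is an isomorphism invariant, so since G1 and G2 have different degree sequences they cannot be isomorphic.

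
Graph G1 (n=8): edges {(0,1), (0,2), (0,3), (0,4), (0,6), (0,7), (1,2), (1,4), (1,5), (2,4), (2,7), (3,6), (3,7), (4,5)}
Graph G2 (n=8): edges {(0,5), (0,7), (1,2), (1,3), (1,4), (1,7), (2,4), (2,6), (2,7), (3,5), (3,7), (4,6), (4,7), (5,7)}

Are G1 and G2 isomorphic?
Yes, isomorphic

The graphs are isomorphic.
One valid mapping φ: V(G1) → V(G2): 0→7, 1→4, 2→1, 3→5, 4→2, 5→6, 6→0, 7→3

Verify φ preserves adjacency — for each edge of G1, its image is an edge of G2:
  (0,1) → (φ(0),φ(1)) = (4,7) ∈ E(G2) ✓
  (0,2) → (φ(0),φ(2)) = (1,7) ∈ E(G2) ✓
  (0,3) → (φ(0),φ(3)) = (5,7) ∈ E(G2) ✓
  (0,4) → (φ(0),φ(4)) = (2,7) ∈ E(G2) ✓
  (0,6) → (φ(0),φ(6)) = (0,7) ∈ E(G2) ✓
  (0,7) → (φ(0),φ(7)) = (3,7) ∈ E(G2) ✓
  (1,2) → (φ(1),φ(2)) = (1,4) ∈ E(G2) ✓
  (1,4) → (φ(1),φ(4)) = (2,4) ∈ E(G2) ✓
  (1,5) → (φ(1),φ(5)) = (4,6) ∈ E(G2) ✓
  (2,4) → (φ(2),φ(4)) = (1,2) ∈ E(G2) ✓
  (2,7) → (φ(2),φ(7)) = (1,3) ∈ E(G2) ✓
  (3,6) → (φ(3),φ(6)) = (0,5) ∈ E(G2) ✓
  (3,7) → (φ(3),φ(7)) = (3,5) ∈ E(G2) ✓
  (4,5) → (φ(4),φ(5)) = (2,6) ∈ E(G2) ✓
All 14 edges of G1 map to edges of G2, and |E(G1)| = |E(G2)| = 14, so φ is a bijection on edges as well as vertices. Hence G1 ≅ G2.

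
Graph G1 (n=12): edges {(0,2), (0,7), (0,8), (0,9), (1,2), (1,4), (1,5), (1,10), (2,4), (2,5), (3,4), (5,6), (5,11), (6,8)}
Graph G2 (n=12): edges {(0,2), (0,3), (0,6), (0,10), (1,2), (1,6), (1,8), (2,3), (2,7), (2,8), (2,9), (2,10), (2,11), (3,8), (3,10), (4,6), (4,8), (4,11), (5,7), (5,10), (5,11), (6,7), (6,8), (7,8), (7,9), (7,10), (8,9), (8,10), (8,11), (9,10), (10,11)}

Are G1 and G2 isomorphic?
No, not isomorphic

The graphs are NOT isomorphic.

Degrees in G1: deg(0)=4, deg(1)=4, deg(2)=4, deg(3)=1, deg(4)=3, deg(5)=4, deg(6)=2, deg(7)=1, deg(8)=2, deg(9)=1, deg(10)=1, deg(11)=1.
Sorted degree sequence of G1: [4, 4, 4, 4, 3, 2, 2, 1, 1, 1, 1, 1].
Degrees in G2: deg(0)=4, deg(1)=3, deg(2)=8, deg(3)=4, deg(4)=3, deg(5)=3, deg(6)=5, deg(7)=6, deg(8)=9, deg(9)=4, deg(10)=8, deg(11)=5.
Sorted degree sequence of G2: [9, 8, 8, 6, 5, 5, 4, 4, 4, 3, 3, 3].
The (sorted) degree sequence is an isomorphism invariant, so since G1 and G2 have different degree sequences they cannot be isomorphic.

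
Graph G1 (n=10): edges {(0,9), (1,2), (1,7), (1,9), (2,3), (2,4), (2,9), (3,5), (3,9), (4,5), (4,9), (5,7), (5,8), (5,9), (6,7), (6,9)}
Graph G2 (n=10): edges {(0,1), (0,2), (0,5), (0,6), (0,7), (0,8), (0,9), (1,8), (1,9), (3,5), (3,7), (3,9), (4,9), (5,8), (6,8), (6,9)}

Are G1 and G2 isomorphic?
Yes, isomorphic

The graphs are isomorphic.
One valid mapping φ: V(G1) → V(G2): 0→2, 1→5, 2→8, 3→1, 4→6, 5→9, 6→7, 7→3, 8→4, 9→0

Verify φ preserves adjacency — for each edge of G1, its image is an edge of G2:
  (0,9) → (φ(0),φ(9)) = (0,2) ∈ E(G2) ✓
  (1,2) → (φ(1),φ(2)) = (5,8) ∈ E(G2) ✓
  (1,7) → (φ(1),φ(7)) = (3,5) ∈ E(G2) ✓
  (1,9) → (φ(1),φ(9)) = (0,5) ∈ E(G2) ✓
  (2,3) → (φ(2),φ(3)) = (1,8) ∈ E(G2) ✓
  (2,4) → (φ(2),φ(4)) = (6,8) ∈ E(G2) ✓
  (2,9) → (φ(2),φ(9)) = (0,8) ∈ E(G2) ✓
  (3,5) → (φ(3),φ(5)) = (1,9) ∈ E(G2) ✓
  (3,9) → (φ(3),φ(9)) = (0,1) ∈ E(G2) ✓
  (4,5) → (φ(4),φ(5)) = (6,9) ∈ E(G2) ✓
  (4,9) → (φ(4),φ(9)) = (0,6) ∈ E(G2) ✓
  (5,7) → (φ(5),φ(7)) = (3,9) ∈ E(G2) ✓
  (5,8) → (φ(5),φ(8)) = (4,9) ∈ E(G2) ✓
  (5,9) → (φ(5),φ(9)) = (0,9) ∈ E(G2) ✓
  (6,7) → (φ(6),φ(7)) = (3,7) ∈ E(G2) ✓
  (6,9) → (φ(6),φ(9)) = (0,7) ∈ E(G2) ✓
All 16 edges of G1 map to edges of G2, and |E(G1)| = |E(G2)| = 16, so φ is a bijection on edges as well as vertices. Hence G1 ≅ G2.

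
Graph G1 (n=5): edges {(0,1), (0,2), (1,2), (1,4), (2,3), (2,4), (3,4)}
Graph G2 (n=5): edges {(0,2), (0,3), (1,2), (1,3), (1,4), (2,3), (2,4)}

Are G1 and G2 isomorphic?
Yes, isomorphic

The graphs are isomorphic.
One valid mapping φ: V(G1) → V(G2): 0→4, 1→1, 2→2, 3→0, 4→3

Verify φ preserves adjacency — for each edge of G1, its image is an edge of G2:
  (0,1) → (φ(0),φ(1)) = (1,4) ∈ E(G2) ✓
  (0,2) → (φ(0),φ(2)) = (2,4) ∈ E(G2) ✓
  (1,2) → (φ(1),φ(2)) = (1,2) ∈ E(G2) ✓
  (1,4) → (φ(1),φ(4)) = (1,3) ∈ E(G2) ✓
  (2,3) → (φ(2),φ(3)) = (0,2) ∈ E(G2) ✓
  (2,4) → (φ(2),φ(4)) = (2,3) ∈ E(G2) ✓
  (3,4) → (φ(3),φ(4)) = (0,3) ∈ E(G2) ✓
All 7 edges of G1 map to edges of G2, and |E(G1)| = |E(G2)| = 7, so φ is a bijection on edges as well as vertices. Hence G1 ≅ G2.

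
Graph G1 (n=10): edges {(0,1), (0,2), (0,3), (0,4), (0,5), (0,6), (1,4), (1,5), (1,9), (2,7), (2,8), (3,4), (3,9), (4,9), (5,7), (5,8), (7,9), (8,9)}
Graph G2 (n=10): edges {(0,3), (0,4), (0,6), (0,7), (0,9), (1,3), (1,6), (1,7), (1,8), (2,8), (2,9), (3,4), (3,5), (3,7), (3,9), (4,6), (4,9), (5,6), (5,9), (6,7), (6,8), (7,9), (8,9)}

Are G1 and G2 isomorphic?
No, not isomorphic

The graphs are NOT isomorphic.

Degrees in G1: deg(0)=6, deg(1)=4, deg(2)=3, deg(3)=3, deg(4)=4, deg(5)=4, deg(6)=1, deg(7)=3, deg(8)=3, deg(9)=5.
Sorted degree sequence of G1: [6, 5, 4, 4, 4, 3, 3, 3, 3, 1].
Degrees in G2: deg(0)=5, deg(1)=4, deg(2)=2, deg(3)=6, deg(4)=4, deg(5)=3, deg(6)=6, deg(7)=5, deg(8)=4, deg(9)=7.
Sorted degree sequence of G2: [7, 6, 6, 5, 5, 4, 4, 4, 3, 2].
The (sorted) degree sequence is an isomorphism invariant, so since G1 and G2 have different degree sequences they cannot be isomorphic.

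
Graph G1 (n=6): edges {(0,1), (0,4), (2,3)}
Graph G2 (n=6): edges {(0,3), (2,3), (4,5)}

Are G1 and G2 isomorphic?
Yes, isomorphic

The graphs are isomorphic.
One valid mapping φ: V(G1) → V(G2): 0→3, 1→0, 2→4, 3→5, 4→2, 5→1

Verify φ preserves adjacency — for each edge of G1, its image is an edge of G2:
  (0,1) → (φ(0),φ(1)) = (0,3) ∈ E(G2) ✓
  (0,4) → (φ(0),φ(4)) = (2,3) ∈ E(G2) ✓
  (2,3) → (φ(2),φ(3)) = (4,5) ∈ E(G2) ✓
All 3 edges of G1 map to edges of G2, and |E(G1)| = |E(G2)| = 3, so φ is a bijection on edges as well as vertices. Hence G1 ≅ G2.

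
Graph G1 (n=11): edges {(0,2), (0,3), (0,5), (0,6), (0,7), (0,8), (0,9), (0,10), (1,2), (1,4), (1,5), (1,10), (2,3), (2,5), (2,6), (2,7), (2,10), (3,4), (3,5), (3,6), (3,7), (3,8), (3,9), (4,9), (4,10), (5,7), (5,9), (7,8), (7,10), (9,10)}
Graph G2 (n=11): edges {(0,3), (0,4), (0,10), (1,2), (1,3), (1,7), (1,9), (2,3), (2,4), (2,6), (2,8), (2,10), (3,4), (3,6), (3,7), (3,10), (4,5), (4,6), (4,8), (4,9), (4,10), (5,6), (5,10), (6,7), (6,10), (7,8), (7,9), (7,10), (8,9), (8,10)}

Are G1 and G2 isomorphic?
Yes, isomorphic

The graphs are isomorphic.
One valid mapping φ: V(G1) → V(G2): 0→10, 1→1, 2→3, 3→4, 4→9, 5→2, 6→0, 7→6, 8→5, 9→8, 10→7

Verify φ preserves adjacency — for each edge of G1, its image is an edge of G2:
  (0,2) → (φ(0),φ(2)) = (3,10) ∈ E(G2) ✓
  (0,3) → (φ(0),φ(3)) = (4,10) ∈ E(G2) ✓
  (0,5) → (φ(0),φ(5)) = (2,10) ∈ E(G2) ✓
  (0,6) → (φ(0),φ(6)) = (0,10) ∈ E(G2) ✓
  (0,7) → (φ(0),φ(7)) = (6,10) ∈ E(G2) ✓
  (0,8) → (φ(0),φ(8)) = (5,10) ∈ E(G2) ✓
  (0,9) → (φ(0),φ(9)) = (8,10) ∈ E(G2) ✓
  (0,10) → (φ(0),φ(10)) = (7,10) ∈ E(G2) ✓
  (1,2) → (φ(1),φ(2)) = (1,3) ∈ E(G2) ✓
  (1,4) → (φ(1),φ(4)) = (1,9) ∈ E(G2) ✓
  (1,5) → (φ(1),φ(5)) = (1,2) ∈ E(G2) ✓
  (1,10) → (φ(1),φ(10)) = (1,7) ∈ E(G2) ✓
  (2,3) → (φ(2),φ(3)) = (3,4) ∈ E(G2) ✓
  (2,5) → (φ(2),φ(5)) = (2,3) ∈ E(G2) ✓
  (2,6) → (φ(2),φ(6)) = (0,3) ∈ E(G2) ✓
  (2,7) → (φ(2),φ(7)) = (3,6) ∈ E(G2) ✓
  (2,10) → (φ(2),φ(10)) = (3,7) ∈ E(G2) ✓
  (3,4) → (φ(3),φ(4)) = (4,9) ∈ E(G2) ✓
  (3,5) → (φ(3),φ(5)) = (2,4) ∈ E(G2) ✓
  (3,6) → (φ(3),φ(6)) = (0,4) ∈ E(G2) ✓
  (3,7) → (φ(3),φ(7)) = (4,6) ∈ E(G2) ✓
  (3,8) → (φ(3),φ(8)) = (4,5) ∈ E(G2) ✓
  (3,9) → (φ(3),φ(9)) = (4,8) ∈ E(G2) ✓
  (4,9) → (φ(4),φ(9)) = (8,9) ∈ E(G2) ✓
  (4,10) → (φ(4),φ(10)) = (7,9) ∈ E(G2) ✓
  (5,7) → (φ(5),φ(7)) = (2,6) ∈ E(G2) ✓
  (5,9) → (φ(5),φ(9)) = (2,8) ∈ E(G2) ✓
  (7,8) → (φ(7),φ(8)) = (5,6) ∈ E(G2) ✓
  (7,10) → (φ(7),φ(10)) = (6,7) ∈ E(G2) ✓
  (9,10) → (φ(9),φ(10)) = (7,8) ∈ E(G2) ✓
All 30 edges of G1 map to edges of G2, and |E(G1)| = |E(G2)| = 30, so φ is a bijection on edges as well as vertices. Hence G1 ≅ G2.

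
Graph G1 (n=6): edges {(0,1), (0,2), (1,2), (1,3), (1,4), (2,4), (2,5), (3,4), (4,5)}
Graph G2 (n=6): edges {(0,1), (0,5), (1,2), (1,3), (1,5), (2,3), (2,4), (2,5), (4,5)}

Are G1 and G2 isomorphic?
Yes, isomorphic

The graphs are isomorphic.
One valid mapping φ: V(G1) → V(G2): 0→4, 1→2, 2→5, 3→3, 4→1, 5→0

Verify φ preserves adjacency — for each edge of G1, its image is an edge of G2:
  (0,1) → (φ(0),φ(1)) = (2,4) ∈ E(G2) ✓
  (0,2) → (φ(0),φ(2)) = (4,5) ∈ E(G2) ✓
  (1,2) → (φ(1),φ(2)) = (2,5) ∈ E(G2) ✓
  (1,3) → (φ(1),φ(3)) = (2,3) ∈ E(G2) ✓
  (1,4) → (φ(1),φ(4)) = (1,2) ∈ E(G2) ✓
  (2,4) → (φ(2),φ(4)) = (1,5) ∈ E(G2) ✓
  (2,5) → (φ(2),φ(5)) = (0,5) ∈ E(G2) ✓
  (3,4) → (φ(3),φ(4)) = (1,3) ∈ E(G2) ✓
  (4,5) → (φ(4),φ(5)) = (0,1) ∈ E(G2) ✓
All 9 edges of G1 map to edges of G2, and |E(G1)| = |E(G2)| = 9, so φ is a bijection on edges as well as vertices. Hence G1 ≅ G2.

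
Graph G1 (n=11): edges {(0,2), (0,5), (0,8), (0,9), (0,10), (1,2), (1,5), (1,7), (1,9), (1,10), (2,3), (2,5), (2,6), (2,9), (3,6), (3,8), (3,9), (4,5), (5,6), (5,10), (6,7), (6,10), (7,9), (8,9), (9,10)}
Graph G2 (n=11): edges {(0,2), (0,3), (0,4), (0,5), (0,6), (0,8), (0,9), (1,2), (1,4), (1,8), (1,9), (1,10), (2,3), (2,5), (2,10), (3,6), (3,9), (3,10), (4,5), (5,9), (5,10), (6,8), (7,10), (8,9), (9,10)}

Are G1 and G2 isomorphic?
Yes, isomorphic

The graphs are isomorphic.
One valid mapping φ: V(G1) → V(G2): 0→3, 1→5, 2→9, 3→8, 4→7, 5→10, 6→1, 7→4, 8→6, 9→0, 10→2

Verify φ preserves adjacency — for each edge of G1, its image is an edge of G2:
  (0,2) → (φ(0),φ(2)) = (3,9) ∈ E(G2) ✓
  (0,5) → (φ(0),φ(5)) = (3,10) ∈ E(G2) ✓
  (0,8) → (φ(0),φ(8)) = (3,6) ∈ E(G2) ✓
  (0,9) → (φ(0),φ(9)) = (0,3) ∈ E(G2) ✓
  (0,10) → (φ(0),φ(10)) = (2,3) ∈ E(G2) ✓
  (1,2) → (φ(1),φ(2)) = (5,9) ∈ E(G2) ✓
  (1,5) → (φ(1),φ(5)) = (5,10) ∈ E(G2) ✓
  (1,7) → (φ(1),φ(7)) = (4,5) ∈ E(G2) ✓
  (1,9) → (φ(1),φ(9)) = (0,5) ∈ E(G2) ✓
  (1,10) → (φ(1),φ(10)) = (2,5) ∈ E(G2) ✓
  (2,3) → (φ(2),φ(3)) = (8,9) ∈ E(G2) ✓
  (2,5) → (φ(2),φ(5)) = (9,10) ∈ E(G2) ✓
  (2,6) → (φ(2),φ(6)) = (1,9) ∈ E(G2) ✓
  (2,9) → (φ(2),φ(9)) = (0,9) ∈ E(G2) ✓
  (3,6) → (φ(3),φ(6)) = (1,8) ∈ E(G2) ✓
  (3,8) → (φ(3),φ(8)) = (6,8) ∈ E(G2) ✓
  (3,9) → (φ(3),φ(9)) = (0,8) ∈ E(G2) ✓
  (4,5) → (φ(4),φ(5)) = (7,10) ∈ E(G2) ✓
  (5,6) → (φ(5),φ(6)) = (1,10) ∈ E(G2) ✓
  (5,10) → (φ(5),φ(10)) = (2,10) ∈ E(G2) ✓
  (6,7) → (φ(6),φ(7)) = (1,4) ∈ E(G2) ✓
  (6,10) → (φ(6),φ(10)) = (1,2) ∈ E(G2) ✓
  (7,9) → (φ(7),φ(9)) = (0,4) ∈ E(G2) ✓
  (8,9) → (φ(8),φ(9)) = (0,6) ∈ E(G2) ✓
  (9,10) → (φ(9),φ(10)) = (0,2) ∈ E(G2) ✓
All 25 edges of G1 map to edges of G2, and |E(G1)| = |E(G2)| = 25, so φ is a bijection on edges as well as vertices. Hence G1 ≅ G2.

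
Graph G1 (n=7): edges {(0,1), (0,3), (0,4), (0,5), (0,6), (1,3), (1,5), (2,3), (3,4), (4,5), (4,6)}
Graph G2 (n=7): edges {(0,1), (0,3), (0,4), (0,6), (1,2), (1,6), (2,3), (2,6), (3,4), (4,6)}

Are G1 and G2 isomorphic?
No, not isomorphic

The graphs are NOT isomorphic.

Counting triangles (3-cliques): G1 has 5, G2 has 4.
Triangle count is an isomorphism invariant, so differing triangle counts rule out isomorphism.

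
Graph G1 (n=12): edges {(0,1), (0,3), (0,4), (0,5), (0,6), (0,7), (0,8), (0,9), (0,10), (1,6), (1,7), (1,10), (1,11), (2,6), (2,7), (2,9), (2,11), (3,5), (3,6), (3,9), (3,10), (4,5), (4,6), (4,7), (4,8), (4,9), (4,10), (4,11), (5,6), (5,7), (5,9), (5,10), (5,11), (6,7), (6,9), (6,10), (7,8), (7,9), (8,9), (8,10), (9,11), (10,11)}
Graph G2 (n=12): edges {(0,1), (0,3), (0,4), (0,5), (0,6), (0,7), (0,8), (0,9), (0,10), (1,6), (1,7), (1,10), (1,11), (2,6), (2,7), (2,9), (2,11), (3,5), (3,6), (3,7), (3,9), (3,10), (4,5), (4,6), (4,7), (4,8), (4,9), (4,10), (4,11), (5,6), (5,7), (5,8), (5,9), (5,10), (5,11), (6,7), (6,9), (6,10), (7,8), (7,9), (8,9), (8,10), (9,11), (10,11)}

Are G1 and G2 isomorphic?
No, not isomorphic

The graphs are NOT isomorphic.

Counting edges: G1 has 42 edge(s); G2 has 44 edge(s).
Edge count is an isomorphism invariant (a bijection on vertices induces a bijection on edges), so differing edge counts rule out isomorphism.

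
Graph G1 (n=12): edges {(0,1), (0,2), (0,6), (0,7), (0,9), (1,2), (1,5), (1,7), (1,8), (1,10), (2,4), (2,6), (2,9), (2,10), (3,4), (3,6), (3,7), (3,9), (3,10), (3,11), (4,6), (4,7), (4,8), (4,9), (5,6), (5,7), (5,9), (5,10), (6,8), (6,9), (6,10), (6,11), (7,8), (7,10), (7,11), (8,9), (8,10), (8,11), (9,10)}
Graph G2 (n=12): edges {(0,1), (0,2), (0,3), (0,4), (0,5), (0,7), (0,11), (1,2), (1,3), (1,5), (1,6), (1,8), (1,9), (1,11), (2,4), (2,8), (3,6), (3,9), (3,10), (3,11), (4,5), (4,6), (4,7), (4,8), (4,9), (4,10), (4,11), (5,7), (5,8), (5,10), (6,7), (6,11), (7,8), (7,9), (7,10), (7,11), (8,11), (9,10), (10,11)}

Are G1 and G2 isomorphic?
Yes, isomorphic

The graphs are isomorphic.
One valid mapping φ: V(G1) → V(G2): 0→9, 1→3, 2→10, 3→8, 4→5, 5→6, 6→4, 7→1, 8→0, 9→7, 10→11, 11→2

Verify φ preserves adjacency — for each edge of G1, its image is an edge of G2:
  (0,1) → (φ(0),φ(1)) = (3,9) ∈ E(G2) ✓
  (0,2) → (φ(0),φ(2)) = (9,10) ∈ E(G2) ✓
  (0,6) → (φ(0),φ(6)) = (4,9) ∈ E(G2) ✓
  (0,7) → (φ(0),φ(7)) = (1,9) ∈ E(G2) ✓
  (0,9) → (φ(0),φ(9)) = (7,9) ∈ E(G2) ✓
  (1,2) → (φ(1),φ(2)) = (3,10) ∈ E(G2) ✓
  (1,5) → (φ(1),φ(5)) = (3,6) ∈ E(G2) ✓
  (1,7) → (φ(1),φ(7)) = (1,3) ∈ E(G2) ✓
  (1,8) → (φ(1),φ(8)) = (0,3) ∈ E(G2) ✓
  (1,10) → (φ(1),φ(10)) = (3,11) ∈ E(G2) ✓
  (2,4) → (φ(2),φ(4)) = (5,10) ∈ E(G2) ✓
  (2,6) → (φ(2),φ(6)) = (4,10) ∈ E(G2) ✓
  (2,9) → (φ(2),φ(9)) = (7,10) ∈ E(G2) ✓
  (2,10) → (φ(2),φ(10)) = (10,11) ∈ E(G2) ✓
  (3,4) → (φ(3),φ(4)) = (5,8) ∈ E(G2) ✓
  (3,6) → (φ(3),φ(6)) = (4,8) ∈ E(G2) ✓
  (3,7) → (φ(3),φ(7)) = (1,8) ∈ E(G2) ✓
  (3,9) → (φ(3),φ(9)) = (7,8) ∈ E(G2) ✓
  (3,10) → (φ(3),φ(10)) = (8,11) ∈ E(G2) ✓
  (3,11) → (φ(3),φ(11)) = (2,8) ∈ E(G2) ✓
  (4,6) → (φ(4),φ(6)) = (4,5) ∈ E(G2) ✓
  (4,7) → (φ(4),φ(7)) = (1,5) ∈ E(G2) ✓
  (4,8) → (φ(4),φ(8)) = (0,5) ∈ E(G2) ✓
  (4,9) → (φ(4),φ(9)) = (5,7) ∈ E(G2) ✓
  (5,6) → (φ(5),φ(6)) = (4,6) ∈ E(G2) ✓
  (5,7) → (φ(5),φ(7)) = (1,6) ∈ E(G2) ✓
  (5,9) → (φ(5),φ(9)) = (6,7) ∈ E(G2) ✓
  (5,10) → (φ(5),φ(10)) = (6,11) ∈ E(G2) ✓
  (6,8) → (φ(6),φ(8)) = (0,4) ∈ E(G2) ✓
  (6,9) → (φ(6),φ(9)) = (4,7) ∈ E(G2) ✓
  (6,10) → (φ(6),φ(10)) = (4,11) ∈ E(G2) ✓
  (6,11) → (φ(6),φ(11)) = (2,4) ∈ E(G2) ✓
  (7,8) → (φ(7),φ(8)) = (0,1) ∈ E(G2) ✓
  (7,10) → (φ(7),φ(10)) = (1,11) ∈ E(G2) ✓
  (7,11) → (φ(7),φ(11)) = (1,2) ∈ E(G2) ✓
  (8,9) → (φ(8),φ(9)) = (0,7) ∈ E(G2) ✓
  (8,10) → (φ(8),φ(10)) = (0,11) ∈ E(G2) ✓
  (8,11) → (φ(8),φ(11)) = (0,2) ∈ E(G2) ✓
  (9,10) → (φ(9),φ(10)) = (7,11) ∈ E(G2) ✓
All 39 edges of G1 map to edges of G2, and |E(G1)| = |E(G2)| = 39, so φ is a bijection on edges as well as vertices. Hence G1 ≅ G2.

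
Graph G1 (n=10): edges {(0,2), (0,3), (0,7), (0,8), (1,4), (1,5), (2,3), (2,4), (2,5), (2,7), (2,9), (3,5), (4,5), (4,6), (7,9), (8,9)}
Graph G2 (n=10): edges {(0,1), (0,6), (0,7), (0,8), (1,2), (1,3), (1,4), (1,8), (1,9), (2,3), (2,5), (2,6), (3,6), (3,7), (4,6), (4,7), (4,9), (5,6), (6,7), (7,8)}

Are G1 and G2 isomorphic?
No, not isomorphic

The graphs are NOT isomorphic.

Counting triangles (3-cliques): G1 has 6, G2 has 9.
Triangle count is an isomorphism invariant, so differing triangle counts rule out isomorphism.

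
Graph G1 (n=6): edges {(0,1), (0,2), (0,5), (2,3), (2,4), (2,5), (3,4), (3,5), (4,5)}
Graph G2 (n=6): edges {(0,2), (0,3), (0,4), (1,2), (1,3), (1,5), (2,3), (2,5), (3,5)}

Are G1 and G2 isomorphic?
Yes, isomorphic

The graphs are isomorphic.
One valid mapping φ: V(G1) → V(G2): 0→0, 1→4, 2→2, 3→1, 4→5, 5→3

Verify φ preserves adjacency — for each edge of G1, its image is an edge of G2:
  (0,1) → (φ(0),φ(1)) = (0,4) ∈ E(G2) ✓
  (0,2) → (φ(0),φ(2)) = (0,2) ∈ E(G2) ✓
  (0,5) → (φ(0),φ(5)) = (0,3) ∈ E(G2) ✓
  (2,3) → (φ(2),φ(3)) = (1,2) ∈ E(G2) ✓
  (2,4) → (φ(2),φ(4)) = (2,5) ∈ E(G2) ✓
  (2,5) → (φ(2),φ(5)) = (2,3) ∈ E(G2) ✓
  (3,4) → (φ(3),φ(4)) = (1,5) ∈ E(G2) ✓
  (3,5) → (φ(3),φ(5)) = (1,3) ∈ E(G2) ✓
  (4,5) → (φ(4),φ(5)) = (3,5) ∈ E(G2) ✓
All 9 edges of G1 map to edges of G2, and |E(G1)| = |E(G2)| = 9, so φ is a bijection on edges as well as vertices. Hence G1 ≅ G2.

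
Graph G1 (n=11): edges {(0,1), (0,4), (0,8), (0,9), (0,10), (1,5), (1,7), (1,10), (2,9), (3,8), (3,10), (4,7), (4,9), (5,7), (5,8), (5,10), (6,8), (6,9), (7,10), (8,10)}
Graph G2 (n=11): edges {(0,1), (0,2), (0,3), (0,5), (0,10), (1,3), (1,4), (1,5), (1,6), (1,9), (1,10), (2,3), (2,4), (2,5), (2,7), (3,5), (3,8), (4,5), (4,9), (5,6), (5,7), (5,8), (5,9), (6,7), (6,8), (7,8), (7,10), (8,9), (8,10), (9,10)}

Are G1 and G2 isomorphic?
No, not isomorphic

The graphs are NOT isomorphic.

Degrees in G1: deg(0)=5, deg(1)=4, deg(2)=1, deg(3)=2, deg(4)=3, deg(5)=4, deg(6)=2, deg(7)=4, deg(8)=5, deg(9)=4, deg(10)=6.
Sorted degree sequence of G1: [6, 5, 5, 4, 4, 4, 4, 3, 2, 2, 1].
Degrees in G2: deg(0)=5, deg(1)=7, deg(2)=5, deg(3)=5, deg(4)=4, deg(5)=9, deg(6)=4, deg(7)=5, deg(8)=6, deg(9)=5, deg(10)=5.
Sorted degree sequence of G2: [9, 7, 6, 5, 5, 5, 5, 5, 5, 4, 4].
The (sorted) degree sequence is an isomorphism invariant, so since G1 and G2 have different degree sequences they cannot be isomorphic.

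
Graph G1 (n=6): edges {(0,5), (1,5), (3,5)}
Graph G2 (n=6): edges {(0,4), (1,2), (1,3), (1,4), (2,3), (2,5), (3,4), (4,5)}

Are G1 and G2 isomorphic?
No, not isomorphic

The graphs are NOT isomorphic.

Connected components of G1: 3 component(s) with vertex sets [[2], [4], [0, 1, 3, 5]], sizes [1, 1, 4].
Connected components of G2: 1 component(s) with vertex sets [[0, 1, 2, 3, 4, 5]], sizes [6].
The number of connected components (and the multiset of component sizes) is an isomorphism invariant — an isomorphism maps each component of G1 bijectively onto a component of G2. Since G1 has 3 component(s) and G2 has 1, they cannot be isomorphic.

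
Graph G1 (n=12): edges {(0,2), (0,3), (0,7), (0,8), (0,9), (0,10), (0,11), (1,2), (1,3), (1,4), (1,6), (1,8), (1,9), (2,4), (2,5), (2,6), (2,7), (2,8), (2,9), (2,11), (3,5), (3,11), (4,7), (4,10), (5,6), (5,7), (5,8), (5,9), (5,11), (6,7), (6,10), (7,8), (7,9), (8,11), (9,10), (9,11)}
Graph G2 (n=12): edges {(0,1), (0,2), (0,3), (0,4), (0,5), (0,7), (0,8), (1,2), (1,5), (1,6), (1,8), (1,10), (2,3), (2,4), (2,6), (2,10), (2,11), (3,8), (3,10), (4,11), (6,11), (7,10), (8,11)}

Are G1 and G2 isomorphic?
No, not isomorphic

The graphs are NOT isomorphic.

Connected components of G1: 1 component(s) with vertex sets [[0, 1, 2, 3, 4, 5, 6, 7, 8, 9, 10, 11]], sizes [12].
Connected components of G2: 2 component(s) with vertex sets [[9], [0, 1, 2, 3, 4, 5, 6, 7, 8, 10, 11]], sizes [1, 11].
The number of connected components (and the multiset of component sizes) is an isomorphism invariant — an isomorphism maps each component of G1 bijectively onto a component of G2. Since G1 has 1 component(s) and G2 has 2, they cannot be isomorphic.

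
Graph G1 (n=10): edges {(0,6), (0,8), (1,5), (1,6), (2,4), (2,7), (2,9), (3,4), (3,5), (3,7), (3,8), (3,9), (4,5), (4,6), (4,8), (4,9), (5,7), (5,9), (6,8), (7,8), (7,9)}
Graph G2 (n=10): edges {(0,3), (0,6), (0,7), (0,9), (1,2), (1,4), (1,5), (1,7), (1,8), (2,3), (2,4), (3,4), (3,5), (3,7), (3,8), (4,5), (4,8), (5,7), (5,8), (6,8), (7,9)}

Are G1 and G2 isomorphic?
Yes, isomorphic

The graphs are isomorphic.
One valid mapping φ: V(G1) → V(G2): 0→9, 1→6, 2→2, 3→5, 4→3, 5→8, 6→0, 7→1, 8→7, 9→4

Verify φ preserves adjacency — for each edge of G1, its image is an edge of G2:
  (0,6) → (φ(0),φ(6)) = (0,9) ∈ E(G2) ✓
  (0,8) → (φ(0),φ(8)) = (7,9) ∈ E(G2) ✓
  (1,5) → (φ(1),φ(5)) = (6,8) ∈ E(G2) ✓
  (1,6) → (φ(1),φ(6)) = (0,6) ∈ E(G2) ✓
  (2,4) → (φ(2),φ(4)) = (2,3) ∈ E(G2) ✓
  (2,7) → (φ(2),φ(7)) = (1,2) ∈ E(G2) ✓
  (2,9) → (φ(2),φ(9)) = (2,4) ∈ E(G2) ✓
  (3,4) → (φ(3),φ(4)) = (3,5) ∈ E(G2) ✓
  (3,5) → (φ(3),φ(5)) = (5,8) ∈ E(G2) ✓
  (3,7) → (φ(3),φ(7)) = (1,5) ∈ E(G2) ✓
  (3,8) → (φ(3),φ(8)) = (5,7) ∈ E(G2) ✓
  (3,9) → (φ(3),φ(9)) = (4,5) ∈ E(G2) ✓
  (4,5) → (φ(4),φ(5)) = (3,8) ∈ E(G2) ✓
  (4,6) → (φ(4),φ(6)) = (0,3) ∈ E(G2) ✓
  (4,8) → (φ(4),φ(8)) = (3,7) ∈ E(G2) ✓
  (4,9) → (φ(4),φ(9)) = (3,4) ∈ E(G2) ✓
  (5,7) → (φ(5),φ(7)) = (1,8) ∈ E(G2) ✓
  (5,9) → (φ(5),φ(9)) = (4,8) ∈ E(G2) ✓
  (6,8) → (φ(6),φ(8)) = (0,7) ∈ E(G2) ✓
  (7,8) → (φ(7),φ(8)) = (1,7) ∈ E(G2) ✓
  (7,9) → (φ(7),φ(9)) = (1,4) ∈ E(G2) ✓
All 21 edges of G1 map to edges of G2, and |E(G1)| = |E(G2)| = 21, so φ is a bijection on edges as well as vertices. Hence G1 ≅ G2.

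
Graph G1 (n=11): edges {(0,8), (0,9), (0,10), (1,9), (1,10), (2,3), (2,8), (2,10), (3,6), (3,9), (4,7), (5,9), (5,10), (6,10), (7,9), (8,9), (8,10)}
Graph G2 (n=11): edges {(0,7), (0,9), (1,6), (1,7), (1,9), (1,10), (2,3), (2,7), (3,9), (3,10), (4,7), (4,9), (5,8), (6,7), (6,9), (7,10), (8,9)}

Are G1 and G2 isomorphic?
Yes, isomorphic

The graphs are isomorphic.
One valid mapping φ: V(G1) → V(G2): 0→6, 1→4, 2→10, 3→3, 4→5, 5→0, 6→2, 7→8, 8→1, 9→9, 10→7

Verify φ preserves adjacency — for each edge of G1, its image is an edge of G2:
  (0,8) → (φ(0),φ(8)) = (1,6) ∈ E(G2) ✓
  (0,9) → (φ(0),φ(9)) = (6,9) ∈ E(G2) ✓
  (0,10) → (φ(0),φ(10)) = (6,7) ∈ E(G2) ✓
  (1,9) → (φ(1),φ(9)) = (4,9) ∈ E(G2) ✓
  (1,10) → (φ(1),φ(10)) = (4,7) ∈ E(G2) ✓
  (2,3) → (φ(2),φ(3)) = (3,10) ∈ E(G2) ✓
  (2,8) → (φ(2),φ(8)) = (1,10) ∈ E(G2) ✓
  (2,10) → (φ(2),φ(10)) = (7,10) ∈ E(G2) ✓
  (3,6) → (φ(3),φ(6)) = (2,3) ∈ E(G2) ✓
  (3,9) → (φ(3),φ(9)) = (3,9) ∈ E(G2) ✓
  (4,7) → (φ(4),φ(7)) = (5,8) ∈ E(G2) ✓
  (5,9) → (φ(5),φ(9)) = (0,9) ∈ E(G2) ✓
  (5,10) → (φ(5),φ(10)) = (0,7) ∈ E(G2) ✓
  (6,10) → (φ(6),φ(10)) = (2,7) ∈ E(G2) ✓
  (7,9) → (φ(7),φ(9)) = (8,9) ∈ E(G2) ✓
  (8,9) → (φ(8),φ(9)) = (1,9) ∈ E(G2) ✓
  (8,10) → (φ(8),φ(10)) = (1,7) ∈ E(G2) ✓
All 17 edges of G1 map to edges of G2, and |E(G1)| = |E(G2)| = 17, so φ is a bijection on edges as well as vertices. Hence G1 ≅ G2.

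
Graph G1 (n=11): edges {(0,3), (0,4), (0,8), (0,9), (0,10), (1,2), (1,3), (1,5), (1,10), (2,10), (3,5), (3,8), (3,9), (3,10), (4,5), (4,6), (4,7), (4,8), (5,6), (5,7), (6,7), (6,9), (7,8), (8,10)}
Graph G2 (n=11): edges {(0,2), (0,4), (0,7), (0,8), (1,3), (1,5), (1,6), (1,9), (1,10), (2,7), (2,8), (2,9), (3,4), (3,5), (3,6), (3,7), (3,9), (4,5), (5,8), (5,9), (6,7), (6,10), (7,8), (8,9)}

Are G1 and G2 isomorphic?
Yes, isomorphic

The graphs are isomorphic.
One valid mapping φ: V(G1) → V(G2): 0→5, 1→6, 2→10, 3→3, 4→8, 5→7, 6→0, 7→2, 8→9, 9→4, 10→1

Verify φ preserves adjacency — for each edge of G1, its image is an edge of G2:
  (0,3) → (φ(0),φ(3)) = (3,5) ∈ E(G2) ✓
  (0,4) → (φ(0),φ(4)) = (5,8) ∈ E(G2) ✓
  (0,8) → (φ(0),φ(8)) = (5,9) ∈ E(G2) ✓
  (0,9) → (φ(0),φ(9)) = (4,5) ∈ E(G2) ✓
  (0,10) → (φ(0),φ(10)) = (1,5) ∈ E(G2) ✓
  (1,2) → (φ(1),φ(2)) = (6,10) ∈ E(G2) ✓
  (1,3) → (φ(1),φ(3)) = (3,6) ∈ E(G2) ✓
  (1,5) → (φ(1),φ(5)) = (6,7) ∈ E(G2) ✓
  (1,10) → (φ(1),φ(10)) = (1,6) ∈ E(G2) ✓
  (2,10) → (φ(2),φ(10)) = (1,10) ∈ E(G2) ✓
  (3,5) → (φ(3),φ(5)) = (3,7) ∈ E(G2) ✓
  (3,8) → (φ(3),φ(8)) = (3,9) ∈ E(G2) ✓
  (3,9) → (φ(3),φ(9)) = (3,4) ∈ E(G2) ✓
  (3,10) → (φ(3),φ(10)) = (1,3) ∈ E(G2) ✓
  (4,5) → (φ(4),φ(5)) = (7,8) ∈ E(G2) ✓
  (4,6) → (φ(4),φ(6)) = (0,8) ∈ E(G2) ✓
  (4,7) → (φ(4),φ(7)) = (2,8) ∈ E(G2) ✓
  (4,8) → (φ(4),φ(8)) = (8,9) ∈ E(G2) ✓
  (5,6) → (φ(5),φ(6)) = (0,7) ∈ E(G2) ✓
  (5,7) → (φ(5),φ(7)) = (2,7) ∈ E(G2) ✓
  (6,7) → (φ(6),φ(7)) = (0,2) ∈ E(G2) ✓
  (6,9) → (φ(6),φ(9)) = (0,4) ∈ E(G2) ✓
  (7,8) → (φ(7),φ(8)) = (2,9) ∈ E(G2) ✓
  (8,10) → (φ(8),φ(10)) = (1,9) ∈ E(G2) ✓
All 24 edges of G1 map to edges of G2, and |E(G1)| = |E(G2)| = 24, so φ is a bijection on edges as well as vertices. Hence G1 ≅ G2.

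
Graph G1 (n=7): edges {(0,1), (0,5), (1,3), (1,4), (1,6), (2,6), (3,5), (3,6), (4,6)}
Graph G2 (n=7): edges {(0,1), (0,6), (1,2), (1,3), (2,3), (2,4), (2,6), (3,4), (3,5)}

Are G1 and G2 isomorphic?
Yes, isomorphic

The graphs are isomorphic.
One valid mapping φ: V(G1) → V(G2): 0→6, 1→2, 2→5, 3→1, 4→4, 5→0, 6→3

Verify φ preserves adjacency — for each edge of G1, its image is an edge of G2:
  (0,1) → (φ(0),φ(1)) = (2,6) ∈ E(G2) ✓
  (0,5) → (φ(0),φ(5)) = (0,6) ∈ E(G2) ✓
  (1,3) → (φ(1),φ(3)) = (1,2) ∈ E(G2) ✓
  (1,4) → (φ(1),φ(4)) = (2,4) ∈ E(G2) ✓
  (1,6) → (φ(1),φ(6)) = (2,3) ∈ E(G2) ✓
  (2,6) → (φ(2),φ(6)) = (3,5) ∈ E(G2) ✓
  (3,5) → (φ(3),φ(5)) = (0,1) ∈ E(G2) ✓
  (3,6) → (φ(3),φ(6)) = (1,3) ∈ E(G2) ✓
  (4,6) → (φ(4),φ(6)) = (3,4) ∈ E(G2) ✓
All 9 edges of G1 map to edges of G2, and |E(G1)| = |E(G2)| = 9, so φ is a bijection on edges as well as vertices. Hence G1 ≅ G2.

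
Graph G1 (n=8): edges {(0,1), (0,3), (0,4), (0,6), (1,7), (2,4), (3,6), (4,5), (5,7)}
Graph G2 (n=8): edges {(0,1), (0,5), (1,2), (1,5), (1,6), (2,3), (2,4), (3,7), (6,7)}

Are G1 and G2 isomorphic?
Yes, isomorphic

The graphs are isomorphic.
One valid mapping φ: V(G1) → V(G2): 0→1, 1→6, 2→4, 3→0, 4→2, 5→3, 6→5, 7→7

Verify φ preserves adjacency — for each edge of G1, its image is an edge of G2:
  (0,1) → (φ(0),φ(1)) = (1,6) ∈ E(G2) ✓
  (0,3) → (φ(0),φ(3)) = (0,1) ∈ E(G2) ✓
  (0,4) → (φ(0),φ(4)) = (1,2) ∈ E(G2) ✓
  (0,6) → (φ(0),φ(6)) = (1,5) ∈ E(G2) ✓
  (1,7) → (φ(1),φ(7)) = (6,7) ∈ E(G2) ✓
  (2,4) → (φ(2),φ(4)) = (2,4) ∈ E(G2) ✓
  (3,6) → (φ(3),φ(6)) = (0,5) ∈ E(G2) ✓
  (4,5) → (φ(4),φ(5)) = (2,3) ∈ E(G2) ✓
  (5,7) → (φ(5),φ(7)) = (3,7) ∈ E(G2) ✓
All 9 edges of G1 map to edges of G2, and |E(G1)| = |E(G2)| = 9, so φ is a bijection on edges as well as vertices. Hence G1 ≅ G2.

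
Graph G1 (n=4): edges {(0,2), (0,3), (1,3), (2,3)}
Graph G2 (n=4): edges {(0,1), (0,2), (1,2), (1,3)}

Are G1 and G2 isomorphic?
Yes, isomorphic

The graphs are isomorphic.
One valid mapping φ: V(G1) → V(G2): 0→0, 1→3, 2→2, 3→1

Verify φ preserves adjacency — for each edge of G1, its image is an edge of G2:
  (0,2) → (φ(0),φ(2)) = (0,2) ∈ E(G2) ✓
  (0,3) → (φ(0),φ(3)) = (0,1) ∈ E(G2) ✓
  (1,3) → (φ(1),φ(3)) = (1,3) ∈ E(G2) ✓
  (2,3) → (φ(2),φ(3)) = (1,2) ∈ E(G2) ✓
All 4 edges of G1 map to edges of G2, and |E(G1)| = |E(G2)| = 4, so φ is a bijection on edges as well as vertices. Hence G1 ≅ G2.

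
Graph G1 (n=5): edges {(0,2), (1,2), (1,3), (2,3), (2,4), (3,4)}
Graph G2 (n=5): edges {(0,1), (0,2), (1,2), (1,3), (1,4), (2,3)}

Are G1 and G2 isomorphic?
Yes, isomorphic

The graphs are isomorphic.
One valid mapping φ: V(G1) → V(G2): 0→4, 1→3, 2→1, 3→2, 4→0

Verify φ preserves adjacency — for each edge of G1, its image is an edge of G2:
  (0,2) → (φ(0),φ(2)) = (1,4) ∈ E(G2) ✓
  (1,2) → (φ(1),φ(2)) = (1,3) ∈ E(G2) ✓
  (1,3) → (φ(1),φ(3)) = (2,3) ∈ E(G2) ✓
  (2,3) → (φ(2),φ(3)) = (1,2) ∈ E(G2) ✓
  (2,4) → (φ(2),φ(4)) = (0,1) ∈ E(G2) ✓
  (3,4) → (φ(3),φ(4)) = (0,2) ∈ E(G2) ✓
All 6 edges of G1 map to edges of G2, and |E(G1)| = |E(G2)| = 6, so φ is a bijection on edges as well as vertices. Hence G1 ≅ G2.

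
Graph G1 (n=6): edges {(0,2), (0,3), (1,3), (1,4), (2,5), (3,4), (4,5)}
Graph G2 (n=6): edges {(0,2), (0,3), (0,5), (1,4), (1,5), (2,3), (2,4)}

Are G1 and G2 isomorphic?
Yes, isomorphic

The graphs are isomorphic.
One valid mapping φ: V(G1) → V(G2): 0→4, 1→3, 2→1, 3→2, 4→0, 5→5

Verify φ preserves adjacency — for each edge of G1, its image is an edge of G2:
  (0,2) → (φ(0),φ(2)) = (1,4) ∈ E(G2) ✓
  (0,3) → (φ(0),φ(3)) = (2,4) ∈ E(G2) ✓
  (1,3) → (φ(1),φ(3)) = (2,3) ∈ E(G2) ✓
  (1,4) → (φ(1),φ(4)) = (0,3) ∈ E(G2) ✓
  (2,5) → (φ(2),φ(5)) = (1,5) ∈ E(G2) ✓
  (3,4) → (φ(3),φ(4)) = (0,2) ∈ E(G2) ✓
  (4,5) → (φ(4),φ(5)) = (0,5) ∈ E(G2) ✓
All 7 edges of G1 map to edges of G2, and |E(G1)| = |E(G2)| = 7, so φ is a bijection on edges as well as vertices. Hence G1 ≅ G2.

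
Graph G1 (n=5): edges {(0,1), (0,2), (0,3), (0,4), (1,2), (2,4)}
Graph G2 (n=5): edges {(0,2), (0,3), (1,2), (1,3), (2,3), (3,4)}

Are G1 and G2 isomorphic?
Yes, isomorphic

The graphs are isomorphic.
One valid mapping φ: V(G1) → V(G2): 0→3, 1→1, 2→2, 3→4, 4→0

Verify φ preserves adjacency — for each edge of G1, its image is an edge of G2:
  (0,1) → (φ(0),φ(1)) = (1,3) ∈ E(G2) ✓
  (0,2) → (φ(0),φ(2)) = (2,3) ∈ E(G2) ✓
  (0,3) → (φ(0),φ(3)) = (3,4) ∈ E(G2) ✓
  (0,4) → (φ(0),φ(4)) = (0,3) ∈ E(G2) ✓
  (1,2) → (φ(1),φ(2)) = (1,2) ∈ E(G2) ✓
  (2,4) → (φ(2),φ(4)) = (0,2) ∈ E(G2) ✓
All 6 edges of G1 map to edges of G2, and |E(G1)| = |E(G2)| = 6, so φ is a bijection on edges as well as vertices. Hence G1 ≅ G2.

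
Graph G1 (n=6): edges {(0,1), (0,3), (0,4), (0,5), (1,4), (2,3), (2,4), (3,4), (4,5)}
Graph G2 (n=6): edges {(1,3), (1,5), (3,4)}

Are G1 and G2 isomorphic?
No, not isomorphic

The graphs are NOT isomorphic.

Connected components of G1: 1 component(s) with vertex sets [[0, 1, 2, 3, 4, 5]], sizes [6].
Connected components of G2: 3 component(s) with vertex sets [[0], [2], [1, 3, 4, 5]], sizes [1, 1, 4].
The number of connected components (and the multiset of component sizes) is an isomorphism invariant — an isomorphism maps each component of G1 bijectively onto a component of G2. Since G1 has 1 component(s) and G2 has 3, they cannot be isomorphic.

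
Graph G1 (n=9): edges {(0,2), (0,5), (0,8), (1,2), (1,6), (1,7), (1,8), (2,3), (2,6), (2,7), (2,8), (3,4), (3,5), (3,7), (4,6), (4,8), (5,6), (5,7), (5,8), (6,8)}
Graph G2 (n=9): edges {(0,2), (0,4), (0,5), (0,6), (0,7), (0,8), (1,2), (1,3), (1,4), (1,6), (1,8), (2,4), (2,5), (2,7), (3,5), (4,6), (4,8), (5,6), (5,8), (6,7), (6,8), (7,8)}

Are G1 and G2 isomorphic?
No, not isomorphic

The graphs are NOT isomorphic.

Counting triangles (3-cliques): G1 has 11, G2 has 17.
Triangle count is an isomorphism invariant, so differing triangle counts rule out isomorphism.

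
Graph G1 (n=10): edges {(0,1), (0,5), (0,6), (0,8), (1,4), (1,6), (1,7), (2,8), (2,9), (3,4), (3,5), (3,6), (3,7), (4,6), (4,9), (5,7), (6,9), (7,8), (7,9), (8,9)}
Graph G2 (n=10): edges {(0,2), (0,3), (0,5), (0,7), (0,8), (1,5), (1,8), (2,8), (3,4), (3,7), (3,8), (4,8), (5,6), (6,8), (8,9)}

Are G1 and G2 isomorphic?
No, not isomorphic

The graphs are NOT isomorphic.

Degrees in G1: deg(0)=4, deg(1)=4, deg(2)=2, deg(3)=4, deg(4)=4, deg(5)=3, deg(6)=5, deg(7)=5, deg(8)=4, deg(9)=5.
Sorted degree sequence of G1: [5, 5, 5, 4, 4, 4, 4, 4, 3, 2].
Degrees in G2: deg(0)=5, deg(1)=2, deg(2)=2, deg(3)=4, deg(4)=2, deg(5)=3, deg(6)=2, deg(7)=2, deg(8)=7, deg(9)=1.
Sorted degree sequence of G2: [7, 5, 4, 3, 2, 2, 2, 2, 2, 1].
The (sorted) degree sequence is an isomorphism invariant, so since G1 and G2 have different degree sequences they cannot be isomorphic.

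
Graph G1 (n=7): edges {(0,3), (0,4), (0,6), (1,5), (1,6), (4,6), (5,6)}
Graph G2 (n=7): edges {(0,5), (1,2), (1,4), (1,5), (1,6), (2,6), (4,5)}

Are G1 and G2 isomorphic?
Yes, isomorphic

The graphs are isomorphic.
One valid mapping φ: V(G1) → V(G2): 0→5, 1→2, 2→3, 3→0, 4→4, 5→6, 6→1

Verify φ preserves adjacency — for each edge of G1, its image is an edge of G2:
  (0,3) → (φ(0),φ(3)) = (0,5) ∈ E(G2) ✓
  (0,4) → (φ(0),φ(4)) = (4,5) ∈ E(G2) ✓
  (0,6) → (φ(0),φ(6)) = (1,5) ∈ E(G2) ✓
  (1,5) → (φ(1),φ(5)) = (2,6) ∈ E(G2) ✓
  (1,6) → (φ(1),φ(6)) = (1,2) ∈ E(G2) ✓
  (4,6) → (φ(4),φ(6)) = (1,4) ∈ E(G2) ✓
  (5,6) → (φ(5),φ(6)) = (1,6) ∈ E(G2) ✓
All 7 edges of G1 map to edges of G2, and |E(G1)| = |E(G2)| = 7, so φ is a bijection on edges as well as vertices. Hence G1 ≅ G2.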